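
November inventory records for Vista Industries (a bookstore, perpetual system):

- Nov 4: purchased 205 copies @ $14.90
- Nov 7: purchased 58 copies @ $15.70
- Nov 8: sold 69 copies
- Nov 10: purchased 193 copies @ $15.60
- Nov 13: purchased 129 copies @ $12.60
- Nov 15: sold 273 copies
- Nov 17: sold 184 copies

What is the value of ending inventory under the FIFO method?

Nov 8, 69 sold [FIFO — oldest first]: 69 @ $14.90 = $1,028.10
Nov 15, 273 sold [FIFO — oldest first]: 136 @ $14.90 + 58 @ $15.70 + 79 @ $15.60 = $4,169.40
Nov 17, 184 sold [FIFO — oldest first]: 114 @ $15.60 + 70 @ $12.60 = $2,660.40
Total COGS = $1,028.10 + $4,169.40 + $2,660.40 = $7,857.90
Ending inventory: 59 @ $12.60 = $743.40

Ending inventory = $743.40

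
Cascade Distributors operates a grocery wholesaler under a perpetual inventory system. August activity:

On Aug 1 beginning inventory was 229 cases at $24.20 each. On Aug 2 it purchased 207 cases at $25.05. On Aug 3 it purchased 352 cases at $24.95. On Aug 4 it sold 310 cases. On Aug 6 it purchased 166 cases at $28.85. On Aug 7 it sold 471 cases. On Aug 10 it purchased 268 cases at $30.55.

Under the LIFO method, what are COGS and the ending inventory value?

Aug 4, 310 sold [LIFO — newest first]: 310 @ $24.95 = $7,734.50
Aug 7, 471 sold [LIFO — newest first]: 166 @ $28.85 + 42 @ $24.95 + 207 @ $25.05 + 56 @ $24.20 = $12,377.55
Total COGS = $7,734.50 + $12,377.55 = $20,112.05
Ending inventory: 173 @ $24.20 + 268 @ $30.55 = $12,374.00

COGS = $20,112.05; ending inventory = $12,374.00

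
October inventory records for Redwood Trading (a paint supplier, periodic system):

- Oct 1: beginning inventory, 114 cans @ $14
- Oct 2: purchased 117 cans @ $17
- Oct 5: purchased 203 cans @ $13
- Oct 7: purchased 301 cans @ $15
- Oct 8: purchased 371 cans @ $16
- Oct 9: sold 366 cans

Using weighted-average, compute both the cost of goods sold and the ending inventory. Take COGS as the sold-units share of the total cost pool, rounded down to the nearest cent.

Oct 9, sell 366: 366/1106 × $16,675.00 → $5,518.12
Ending inventory (cost pool remaining) = $11,156.88

COGS = $5,518.12; ending inventory = $11,156.88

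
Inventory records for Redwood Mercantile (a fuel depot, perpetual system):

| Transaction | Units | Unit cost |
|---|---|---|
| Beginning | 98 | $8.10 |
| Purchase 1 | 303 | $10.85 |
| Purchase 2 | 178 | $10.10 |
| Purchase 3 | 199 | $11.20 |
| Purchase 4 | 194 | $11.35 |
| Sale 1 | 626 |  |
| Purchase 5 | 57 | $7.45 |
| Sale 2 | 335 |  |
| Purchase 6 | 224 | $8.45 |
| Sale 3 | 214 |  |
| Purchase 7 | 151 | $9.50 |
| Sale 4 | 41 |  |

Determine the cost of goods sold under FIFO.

Sale 1 (626) [FIFO — oldest first]: 98 @ $8.10 + 303 @ $10.85 + 178 @ $10.10 + 47 @ $11.20 = $6,405.55
Sale 2 (335) [FIFO — oldest first]: 152 @ $11.20 + 183 @ $11.35 = $3,779.45
Sale 3 (214) [FIFO — oldest first]: 11 @ $11.35 + 57 @ $7.45 + 146 @ $8.45 = $1,783.20
Sale 4 (41) [FIFO — oldest first]: 41 @ $8.45 = $346.45
Total COGS = $6,405.55 + $3,779.45 + $1,783.20 + $346.45 = $12,314.65
Ending inventory: 37 @ $8.45 + 151 @ $9.50 = $1,747.15

COGS = $12,314.65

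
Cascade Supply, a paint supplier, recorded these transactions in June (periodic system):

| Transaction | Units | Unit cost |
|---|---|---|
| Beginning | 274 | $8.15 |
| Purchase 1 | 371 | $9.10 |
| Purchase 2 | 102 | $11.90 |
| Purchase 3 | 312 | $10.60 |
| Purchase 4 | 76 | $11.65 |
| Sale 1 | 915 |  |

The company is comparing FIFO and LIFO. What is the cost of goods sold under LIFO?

FIFO COGS: 274 @ $8.15 + 371 @ $9.10 + 102 @ $11.90 + 168 @ $10.60 = $8,603.80
LIFO COGS: 76 @ $11.65 + 312 @ $10.60 + 102 @ $11.90 + 371 @ $9.10 + 54 @ $8.15 = $9,222.60

COGS = $9,222.60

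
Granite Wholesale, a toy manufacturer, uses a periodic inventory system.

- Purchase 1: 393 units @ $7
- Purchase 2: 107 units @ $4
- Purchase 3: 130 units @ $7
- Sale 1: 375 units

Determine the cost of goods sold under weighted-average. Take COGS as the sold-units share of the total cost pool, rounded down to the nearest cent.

COGS = $2,433.92

Sale 1, sell 375: 375/630 × $4,089.00 → $2,433.92
Ending inventory (cost pool remaining) = $1,655.08
Check: goods available $4,089.00 = COGS $2,433.92 + ending $1,655.08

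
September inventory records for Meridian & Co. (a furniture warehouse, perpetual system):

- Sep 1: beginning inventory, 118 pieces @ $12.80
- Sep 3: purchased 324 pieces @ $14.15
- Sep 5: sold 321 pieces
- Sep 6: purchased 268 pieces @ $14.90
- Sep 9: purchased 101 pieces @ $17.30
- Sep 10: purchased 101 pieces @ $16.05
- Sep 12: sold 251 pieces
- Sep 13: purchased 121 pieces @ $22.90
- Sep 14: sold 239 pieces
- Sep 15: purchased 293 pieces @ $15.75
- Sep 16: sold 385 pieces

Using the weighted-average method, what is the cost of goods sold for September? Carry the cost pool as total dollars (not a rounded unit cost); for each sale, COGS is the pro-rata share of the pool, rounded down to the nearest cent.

COGS = $18,708.98

After Sep 1: 118 on hand, pool $1,510.40 (≈ $12.8000 each)
After Sep 3: 442 on hand, pool $6,095.00 (≈ $13.7896 each)
Sep 5, sell 321: 321/442 × $6,095.00 → $4,426.45
After Sep 6: 389 on hand, pool $5,661.75 (≈ $14.5546 each)
After Sep 9: 490 on hand, pool $7,409.05 (≈ $15.1205 each)
After Sep 10: 591 on hand, pool $9,030.10 (≈ $15.2794 each)
Sep 12, sell 251: 251/591 × $9,030.10 → $3,835.11
After Sep 13: 461 on hand, pool $7,965.89 (≈ $17.2796 each)
Sep 14, sell 239: 239/461 × $7,965.89 → $4,129.82
After Sep 15: 515 on hand, pool $8,450.82 (≈ $16.4094 each)
Sep 16, sell 385: 385/515 × $8,450.82 → $6,317.60
Total COGS = $4,426.45 + $3,835.11 + $4,129.82 + $6,317.60 = $18,708.98
Ending inventory (cost pool remaining) = $2,133.22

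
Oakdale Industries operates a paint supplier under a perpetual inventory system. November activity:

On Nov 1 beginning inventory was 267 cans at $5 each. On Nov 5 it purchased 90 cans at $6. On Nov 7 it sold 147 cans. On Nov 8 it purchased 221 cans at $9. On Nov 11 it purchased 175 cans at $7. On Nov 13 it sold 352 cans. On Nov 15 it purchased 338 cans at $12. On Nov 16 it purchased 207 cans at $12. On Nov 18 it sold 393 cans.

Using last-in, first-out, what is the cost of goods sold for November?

COGS = $8,359

Nov 7, 147 sold [LIFO — newest first]: 90 @ $6 + 57 @ $5 = $825
Nov 13, 352 sold [LIFO — newest first]: 175 @ $7 + 177 @ $9 = $2,818
Nov 18, 393 sold [LIFO — newest first]: 207 @ $12 + 186 @ $12 = $4,716
Total COGS = $825 + $2,818 + $4,716 = $8,359
Ending inventory: 210 @ $5 + 44 @ $9 + 152 @ $12 = $3,270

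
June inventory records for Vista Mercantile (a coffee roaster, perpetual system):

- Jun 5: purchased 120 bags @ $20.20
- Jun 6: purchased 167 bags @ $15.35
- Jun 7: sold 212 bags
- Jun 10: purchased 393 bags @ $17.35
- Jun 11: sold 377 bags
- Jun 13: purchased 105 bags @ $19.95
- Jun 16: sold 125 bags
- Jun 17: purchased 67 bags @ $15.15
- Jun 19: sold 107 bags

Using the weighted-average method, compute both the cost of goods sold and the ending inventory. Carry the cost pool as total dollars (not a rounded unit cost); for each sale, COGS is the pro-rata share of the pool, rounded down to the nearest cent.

After Jun 5: 120 on hand, pool $2,424.00 (≈ $20.2000 each)
After Jun 6: 287 on hand, pool $4,987.45 (≈ $17.3779 each)
Jun 7, sell 212: 212/287 × $4,987.45 → $3,684.10
After Jun 10: 468 on hand, pool $8,121.90 (≈ $17.3545 each)
Jun 11, sell 377: 377/468 × $8,121.90 → $6,542.64
After Jun 13: 196 on hand, pool $3,674.01 (≈ $18.7449 each)
Jun 16, sell 125: 125/196 × $3,674.01 → $2,343.11
After Jun 17: 138 on hand, pool $2,345.95 (≈ $16.9996 each)
Jun 19, sell 107: 107/138 × $2,345.95 → $1,818.96
Total COGS = $3,684.10 + $6,542.64 + $2,343.11 + $1,818.96 = $14,388.81
Ending inventory (cost pool remaining) = $526.99

COGS = $14,388.81; ending inventory = $526.99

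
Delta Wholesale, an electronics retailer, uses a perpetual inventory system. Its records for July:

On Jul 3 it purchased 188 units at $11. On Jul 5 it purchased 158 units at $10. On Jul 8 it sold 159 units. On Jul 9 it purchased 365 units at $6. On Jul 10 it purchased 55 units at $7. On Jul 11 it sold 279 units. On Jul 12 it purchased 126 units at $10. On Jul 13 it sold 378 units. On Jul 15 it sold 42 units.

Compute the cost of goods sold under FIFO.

Jul 8, 159 sold [FIFO — oldest first]: 159 @ $11 = $1,749
Jul 11, 279 sold [FIFO — oldest first]: 29 @ $11 + 158 @ $10 + 92 @ $6 = $2,451
Jul 13, 378 sold [FIFO — oldest first]: 273 @ $6 + 55 @ $7 + 50 @ $10 = $2,523
Jul 15, 42 sold [FIFO — oldest first]: 42 @ $10 = $420
Total COGS = $1,749 + $2,451 + $2,523 + $420 = $7,143
Ending inventory: 34 @ $10 = $340
Check: goods available $7,483 = COGS $7,143 + ending $340

COGS = $7,143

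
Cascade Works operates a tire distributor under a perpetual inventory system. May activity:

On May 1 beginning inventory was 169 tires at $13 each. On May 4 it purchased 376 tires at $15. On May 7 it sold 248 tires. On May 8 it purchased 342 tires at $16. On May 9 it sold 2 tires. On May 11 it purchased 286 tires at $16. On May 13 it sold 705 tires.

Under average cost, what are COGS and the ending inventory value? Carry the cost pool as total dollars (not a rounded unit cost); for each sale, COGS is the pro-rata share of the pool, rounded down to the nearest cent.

COGS = $14,510.29; ending inventory = $3,374.71

After May 1: 169 on hand, pool $2,197.00 (≈ $13.0000 each)
After May 4: 545 on hand, pool $7,837.00 (≈ $14.3798 each)
May 7, sell 248: 248/545 × $7,837.00 → $3,566.19
After May 8: 639 on hand, pool $9,742.81 (≈ $15.2470 each)
May 9, sell 2: 2/639 × $9,742.81 → $30.49
After May 11: 923 on hand, pool $14,288.32 (≈ $15.4803 each)
May 13, sell 705: 705/923 × $14,288.32 → $10,913.61
Total COGS = $3,566.19 + $30.49 + $10,913.61 = $14,510.29
Ending inventory (cost pool remaining) = $3,374.71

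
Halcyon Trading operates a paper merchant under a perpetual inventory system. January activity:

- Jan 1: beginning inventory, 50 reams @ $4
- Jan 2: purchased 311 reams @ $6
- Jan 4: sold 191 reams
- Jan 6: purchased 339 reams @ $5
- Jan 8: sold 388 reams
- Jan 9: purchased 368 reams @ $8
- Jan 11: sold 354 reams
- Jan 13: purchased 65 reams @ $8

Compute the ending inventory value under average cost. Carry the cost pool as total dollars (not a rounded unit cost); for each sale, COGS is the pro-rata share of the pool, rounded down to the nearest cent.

After Jan 1: 50 on hand, pool $200.00 (≈ $4.0000 each)
After Jan 2: 361 on hand, pool $2,066.00 (≈ $5.7230 each)
Jan 4, sell 191: 191/361 × $2,066.00 → $1,093.09
After Jan 6: 509 on hand, pool $2,667.91 (≈ $5.2415 each)
Jan 8, sell 388: 388/509 × $2,667.91 → $2,033.69
After Jan 9: 489 on hand, pool $3,578.22 (≈ $7.3174 each)
Jan 11, sell 354: 354/489 × $3,578.22 → $2,590.36
After Jan 13: 200 on hand, pool $1,507.86 (≈ $7.5393 each)
Total COGS = $1,093.09 + $2,033.69 + $2,590.36 = $5,717.14
Ending inventory (cost pool remaining) = $1,507.86

Ending inventory = $1,507.86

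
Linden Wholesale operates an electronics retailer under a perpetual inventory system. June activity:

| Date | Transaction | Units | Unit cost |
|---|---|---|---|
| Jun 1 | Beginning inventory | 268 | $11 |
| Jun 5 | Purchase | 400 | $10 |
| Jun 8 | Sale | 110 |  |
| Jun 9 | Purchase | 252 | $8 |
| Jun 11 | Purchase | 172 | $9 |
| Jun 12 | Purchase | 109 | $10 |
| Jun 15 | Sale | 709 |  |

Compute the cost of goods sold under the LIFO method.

COGS = $7,514

Jun 8, 110 sold [LIFO — newest first]: 110 @ $10 = $1,100
Jun 15, 709 sold [LIFO — newest first]: 109 @ $10 + 172 @ $9 + 252 @ $8 + 176 @ $10 = $6,414
Total COGS = $1,100 + $6,414 = $7,514
Ending inventory: 268 @ $11 + 114 @ $10 = $4,088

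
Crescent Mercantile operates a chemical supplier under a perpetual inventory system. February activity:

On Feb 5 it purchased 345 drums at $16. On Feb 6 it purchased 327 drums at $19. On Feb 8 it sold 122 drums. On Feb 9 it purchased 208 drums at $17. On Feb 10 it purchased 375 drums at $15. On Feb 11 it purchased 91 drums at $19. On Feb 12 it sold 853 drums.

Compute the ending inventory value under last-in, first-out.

Feb 8, 122 sold [LIFO — newest first]: 122 @ $19 = $2,318
Feb 12, 853 sold [LIFO — newest first]: 91 @ $19 + 375 @ $15 + 208 @ $17 + 179 @ $19 = $14,291
Total COGS = $2,318 + $14,291 = $16,609
Ending inventory: 345 @ $16 + 26 @ $19 = $6,014

Ending inventory = $6,014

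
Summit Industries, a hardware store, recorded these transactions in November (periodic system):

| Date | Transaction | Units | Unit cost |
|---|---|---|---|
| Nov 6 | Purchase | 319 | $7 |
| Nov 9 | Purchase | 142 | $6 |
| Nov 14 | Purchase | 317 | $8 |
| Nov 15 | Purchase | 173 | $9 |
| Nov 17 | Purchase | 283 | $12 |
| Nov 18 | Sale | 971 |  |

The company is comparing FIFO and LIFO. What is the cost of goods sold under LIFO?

COGS = $8,733

FIFO COGS: 319 @ $7 + 142 @ $6 + 317 @ $8 + 173 @ $9 + 20 @ $12 = $7,418
LIFO COGS: 283 @ $12 + 173 @ $9 + 317 @ $8 + 142 @ $6 + 56 @ $7 = $8,733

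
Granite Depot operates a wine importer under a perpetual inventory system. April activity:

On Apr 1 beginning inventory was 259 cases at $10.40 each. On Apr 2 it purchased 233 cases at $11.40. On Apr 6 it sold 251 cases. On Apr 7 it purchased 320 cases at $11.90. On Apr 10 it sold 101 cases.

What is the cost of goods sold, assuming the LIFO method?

Apr 6, 251 sold [LIFO — newest first]: 233 @ $11.40 + 18 @ $10.40 = $2,843.40
Apr 10, 101 sold [LIFO — newest first]: 101 @ $11.90 = $1,201.90
Total COGS = $2,843.40 + $1,201.90 = $4,045.30
Ending inventory: 241 @ $10.40 + 219 @ $11.90 = $5,112.50
Check: goods available $9,157.80 = COGS $4,045.30 + ending $5,112.50

COGS = $4,045.30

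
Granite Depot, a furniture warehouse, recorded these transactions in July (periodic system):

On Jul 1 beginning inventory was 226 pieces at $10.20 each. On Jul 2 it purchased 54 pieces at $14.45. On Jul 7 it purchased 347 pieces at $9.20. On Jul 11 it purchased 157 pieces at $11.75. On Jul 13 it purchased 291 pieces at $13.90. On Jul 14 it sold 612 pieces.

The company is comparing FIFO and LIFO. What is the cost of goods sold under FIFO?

COGS = $6,139.90

FIFO COGS: 226 @ $10.20 + 54 @ $14.45 + 332 @ $9.20 = $6,139.90
LIFO COGS: 291 @ $13.90 + 157 @ $11.75 + 164 @ $9.20 = $7,398.45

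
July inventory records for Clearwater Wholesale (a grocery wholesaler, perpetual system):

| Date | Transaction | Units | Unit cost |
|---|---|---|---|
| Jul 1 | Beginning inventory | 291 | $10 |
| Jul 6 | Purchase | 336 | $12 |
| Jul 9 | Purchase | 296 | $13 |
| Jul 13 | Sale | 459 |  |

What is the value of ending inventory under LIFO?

Ending inventory = $4,986

Jul 13, 459 sold [LIFO — newest first]: 296 @ $13 + 163 @ $12 = $5,804
Ending inventory: 291 @ $10 + 173 @ $12 = $4,986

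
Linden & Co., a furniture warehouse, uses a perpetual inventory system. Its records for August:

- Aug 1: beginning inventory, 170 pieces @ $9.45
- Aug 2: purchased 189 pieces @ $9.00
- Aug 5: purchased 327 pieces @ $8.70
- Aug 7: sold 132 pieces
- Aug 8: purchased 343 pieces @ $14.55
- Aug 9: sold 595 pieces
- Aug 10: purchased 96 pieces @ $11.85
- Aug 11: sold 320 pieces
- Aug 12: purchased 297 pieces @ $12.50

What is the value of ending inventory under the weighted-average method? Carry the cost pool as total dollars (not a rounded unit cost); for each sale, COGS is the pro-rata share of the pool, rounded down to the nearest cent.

Ending inventory = $4,592.58

After Aug 1: 170 on hand, pool $1,606.50 (≈ $9.4500 each)
After Aug 2: 359 on hand, pool $3,307.50 (≈ $9.2131 each)
After Aug 5: 686 on hand, pool $6,152.40 (≈ $8.9685 each)
Aug 7, sell 132: 132/686 × $6,152.40 → $1,183.84
After Aug 8: 897 on hand, pool $9,959.21 (≈ $11.1028 each)
Aug 9, sell 595: 595/897 × $9,959.21 → $6,606.16
After Aug 10: 398 on hand, pool $4,490.65 (≈ $11.2830 each)
Aug 11, sell 320: 320/398 × $4,490.65 → $3,610.57
After Aug 12: 375 on hand, pool $4,592.58 (≈ $12.2469 each)
Total COGS = $1,183.84 + $6,606.16 + $3,610.57 = $11,400.57
Ending inventory (cost pool remaining) = $4,592.58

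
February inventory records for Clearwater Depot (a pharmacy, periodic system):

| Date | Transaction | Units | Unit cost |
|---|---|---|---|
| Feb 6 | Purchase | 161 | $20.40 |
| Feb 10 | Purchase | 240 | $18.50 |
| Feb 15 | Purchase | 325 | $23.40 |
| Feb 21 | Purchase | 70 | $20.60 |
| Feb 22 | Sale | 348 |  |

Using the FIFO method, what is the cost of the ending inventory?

Feb 22, 348 sold [FIFO — oldest first]: 161 @ $20.40 + 187 @ $18.50 = $6,743.90
Ending inventory: 53 @ $18.50 + 325 @ $23.40 + 70 @ $20.60 = $10,027.50

Ending inventory = $10,027.50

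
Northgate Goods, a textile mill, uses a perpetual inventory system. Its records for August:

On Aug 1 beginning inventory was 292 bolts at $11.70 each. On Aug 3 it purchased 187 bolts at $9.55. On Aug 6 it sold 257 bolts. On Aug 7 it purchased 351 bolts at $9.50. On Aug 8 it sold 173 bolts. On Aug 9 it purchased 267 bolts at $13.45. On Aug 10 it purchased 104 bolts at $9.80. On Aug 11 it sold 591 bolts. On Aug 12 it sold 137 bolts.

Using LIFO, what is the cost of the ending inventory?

Aug 6, 257 sold [LIFO — newest first]: 187 @ $9.55 + 70 @ $11.70 = $2,604.85
Aug 8, 173 sold [LIFO — newest first]: 173 @ $9.50 = $1,643.50
Aug 11, 591 sold [LIFO — newest first]: 104 @ $9.80 + 267 @ $13.45 + 178 @ $9.50 + 42 @ $11.70 = $6,792.75
Aug 12, 137 sold [LIFO — newest first]: 137 @ $11.70 = $1,602.90
Total COGS = $2,604.85 + $1,643.50 + $6,792.75 + $1,602.90 = $12,644.00
Ending inventory: 43 @ $11.70 = $503.10

Ending inventory = $503.10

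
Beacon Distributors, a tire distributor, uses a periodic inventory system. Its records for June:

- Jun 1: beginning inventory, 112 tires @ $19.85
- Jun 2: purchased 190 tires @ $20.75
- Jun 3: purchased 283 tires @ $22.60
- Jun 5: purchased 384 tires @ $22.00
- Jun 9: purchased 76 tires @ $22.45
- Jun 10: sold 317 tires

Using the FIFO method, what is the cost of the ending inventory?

Ending inventory = $16,211.00

Jun 10, 317 sold [FIFO — oldest first]: 112 @ $19.85 + 190 @ $20.75 + 15 @ $22.60 = $6,504.70
Ending inventory: 268 @ $22.60 + 384 @ $22.00 + 76 @ $22.45 = $16,211.00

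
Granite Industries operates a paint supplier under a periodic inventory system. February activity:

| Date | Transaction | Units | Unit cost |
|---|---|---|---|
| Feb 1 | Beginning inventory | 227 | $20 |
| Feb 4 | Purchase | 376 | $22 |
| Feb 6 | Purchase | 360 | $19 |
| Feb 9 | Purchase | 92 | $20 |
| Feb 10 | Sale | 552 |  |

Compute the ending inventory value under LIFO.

Feb 10, 552 sold [LIFO — newest first]: 92 @ $20 + 360 @ $19 + 100 @ $22 = $10,880
Ending inventory: 227 @ $20 + 276 @ $22 = $10,612
Check: goods available $21,492 = COGS $10,880 + ending $10,612

Ending inventory = $10,612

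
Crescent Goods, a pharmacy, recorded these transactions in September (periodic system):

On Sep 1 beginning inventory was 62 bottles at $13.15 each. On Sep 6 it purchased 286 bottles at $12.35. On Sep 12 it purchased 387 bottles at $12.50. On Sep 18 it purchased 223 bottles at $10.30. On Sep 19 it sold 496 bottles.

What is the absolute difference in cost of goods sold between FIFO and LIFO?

$488.00

FIFO COGS: 62 @ $13.15 + 286 @ $12.35 + 148 @ $12.50 = $6,197.40
LIFO COGS: 223 @ $10.30 + 273 @ $12.50 = $5,709.40
Difference = |$6,197.40 − $5,709.40| = $488.00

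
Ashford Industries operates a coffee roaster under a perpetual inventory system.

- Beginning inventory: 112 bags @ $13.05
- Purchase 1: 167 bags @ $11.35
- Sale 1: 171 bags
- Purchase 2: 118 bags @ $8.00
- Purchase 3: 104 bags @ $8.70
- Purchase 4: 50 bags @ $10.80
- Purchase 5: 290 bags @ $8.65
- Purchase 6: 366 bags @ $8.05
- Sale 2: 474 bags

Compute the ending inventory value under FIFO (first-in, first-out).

Ending inventory = $4,641.70

Sale 1 (171) [FIFO — oldest first]: 112 @ $13.05 + 59 @ $11.35 = $2,131.25
Sale 2 (474) [FIFO — oldest first]: 108 @ $11.35 + 118 @ $8.00 + 104 @ $8.70 + 50 @ $10.80 + 94 @ $8.65 = $4,427.70
Total COGS = $2,131.25 + $4,427.70 = $6,558.95
Ending inventory: 196 @ $8.65 + 366 @ $8.05 = $4,641.70
Check: goods available $11,200.65 = COGS $6,558.95 + ending $4,641.70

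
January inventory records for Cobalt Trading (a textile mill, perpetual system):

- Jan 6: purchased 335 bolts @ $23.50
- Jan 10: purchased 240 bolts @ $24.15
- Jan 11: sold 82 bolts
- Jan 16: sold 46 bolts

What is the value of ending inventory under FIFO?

Jan 11, 82 sold [FIFO — oldest first]: 82 @ $23.50 = $1,927.00
Jan 16, 46 sold [FIFO — oldest first]: 46 @ $23.50 = $1,081.00
Total COGS = $1,927.00 + $1,081.00 = $3,008.00
Ending inventory: 207 @ $23.50 + 240 @ $24.15 = $10,660.50
Check: goods available $13,668.50 = COGS $3,008.00 + ending $10,660.50

Ending inventory = $10,660.50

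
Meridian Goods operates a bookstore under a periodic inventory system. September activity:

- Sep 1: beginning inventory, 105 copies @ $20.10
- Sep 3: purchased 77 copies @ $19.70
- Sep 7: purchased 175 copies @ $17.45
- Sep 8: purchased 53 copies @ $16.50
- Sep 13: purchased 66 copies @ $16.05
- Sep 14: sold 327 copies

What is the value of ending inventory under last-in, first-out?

Sep 14, 327 sold [LIFO — newest first]: 66 @ $16.05 + 53 @ $16.50 + 175 @ $17.45 + 33 @ $19.70 = $5,637.65
Ending inventory: 105 @ $20.10 + 44 @ $19.70 = $2,977.30

Ending inventory = $2,977.30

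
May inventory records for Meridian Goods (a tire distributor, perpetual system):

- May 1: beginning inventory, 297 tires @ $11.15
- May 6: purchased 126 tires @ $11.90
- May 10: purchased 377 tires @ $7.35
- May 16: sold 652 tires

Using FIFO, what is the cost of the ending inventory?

May 16, 652 sold [FIFO — oldest first]: 297 @ $11.15 + 126 @ $11.90 + 229 @ $7.35 = $6,494.10
Ending inventory: 148 @ $7.35 = $1,087.80
Check: goods available $7,581.90 = COGS $6,494.10 + ending $1,087.80

Ending inventory = $1,087.80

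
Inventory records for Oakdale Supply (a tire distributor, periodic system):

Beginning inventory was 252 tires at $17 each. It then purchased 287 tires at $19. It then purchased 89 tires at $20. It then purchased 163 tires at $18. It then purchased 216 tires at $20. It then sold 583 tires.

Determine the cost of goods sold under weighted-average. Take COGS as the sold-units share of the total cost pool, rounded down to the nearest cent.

Sale 1, sell 583: 583/1007 × $18,771.00 → $10,867.42
Ending inventory (cost pool remaining) = $7,903.58

COGS = $10,867.42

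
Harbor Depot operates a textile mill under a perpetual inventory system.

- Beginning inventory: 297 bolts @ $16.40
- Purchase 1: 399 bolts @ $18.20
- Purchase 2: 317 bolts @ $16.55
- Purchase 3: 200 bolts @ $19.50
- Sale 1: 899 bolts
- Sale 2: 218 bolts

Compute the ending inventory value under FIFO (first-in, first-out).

Sale 1 (899) [FIFO — oldest first]: 297 @ $16.40 + 399 @ $18.20 + 203 @ $16.55 = $15,492.25
Sale 2 (218) [FIFO — oldest first]: 114 @ $16.55 + 104 @ $19.50 = $3,914.70
Total COGS = $15,492.25 + $3,914.70 = $19,406.95
Ending inventory: 96 @ $19.50 = $1,872.00
Check: goods available $21,278.95 = COGS $19,406.95 + ending $1,872.00

Ending inventory = $1,872.00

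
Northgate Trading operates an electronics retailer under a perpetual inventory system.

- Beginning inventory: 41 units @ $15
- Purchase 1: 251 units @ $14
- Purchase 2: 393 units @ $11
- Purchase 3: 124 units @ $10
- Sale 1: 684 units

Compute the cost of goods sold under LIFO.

COGS = $7,901

Sale 1 (684) [LIFO — newest first]: 124 @ $10 + 393 @ $11 + 167 @ $14 = $7,901
Ending inventory: 41 @ $15 + 84 @ $14 = $1,791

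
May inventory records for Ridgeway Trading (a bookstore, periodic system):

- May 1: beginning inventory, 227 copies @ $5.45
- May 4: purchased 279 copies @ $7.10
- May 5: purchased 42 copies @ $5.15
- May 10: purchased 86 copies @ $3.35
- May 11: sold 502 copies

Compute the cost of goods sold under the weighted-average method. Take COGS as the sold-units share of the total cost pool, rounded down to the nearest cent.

COGS = $2,947.42

May 11, sell 502: 502/634 × $3,722.45 → $2,947.42
Ending inventory (cost pool remaining) = $775.03
Check: goods available $3,722.45 = COGS $2,947.42 + ending $775.03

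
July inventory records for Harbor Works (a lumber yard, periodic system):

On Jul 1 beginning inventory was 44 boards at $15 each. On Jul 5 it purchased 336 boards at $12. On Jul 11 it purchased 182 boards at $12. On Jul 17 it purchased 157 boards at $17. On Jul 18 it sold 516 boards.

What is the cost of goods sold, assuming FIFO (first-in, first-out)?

Jul 18, 516 sold [FIFO — oldest first]: 44 @ $15 + 336 @ $12 + 136 @ $12 = $6,324
Ending inventory: 46 @ $12 + 157 @ $17 = $3,221

COGS = $6,324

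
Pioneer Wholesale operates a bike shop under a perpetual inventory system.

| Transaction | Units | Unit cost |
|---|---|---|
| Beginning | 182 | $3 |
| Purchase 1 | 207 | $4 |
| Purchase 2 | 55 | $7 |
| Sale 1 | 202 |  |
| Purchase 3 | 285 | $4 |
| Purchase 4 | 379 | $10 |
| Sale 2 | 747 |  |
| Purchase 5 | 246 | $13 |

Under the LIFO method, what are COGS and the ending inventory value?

COGS = $6,212; ending inventory = $3,675

Sale 1 (202) [LIFO — newest first]: 55 @ $7 + 147 @ $4 = $973
Sale 2 (747) [LIFO — newest first]: 379 @ $10 + 285 @ $4 + 60 @ $4 + 23 @ $3 = $5,239
Total COGS = $973 + $5,239 = $6,212
Ending inventory: 159 @ $3 + 246 @ $13 = $3,675
Check: goods available $9,887 = COGS $6,212 + ending $3,675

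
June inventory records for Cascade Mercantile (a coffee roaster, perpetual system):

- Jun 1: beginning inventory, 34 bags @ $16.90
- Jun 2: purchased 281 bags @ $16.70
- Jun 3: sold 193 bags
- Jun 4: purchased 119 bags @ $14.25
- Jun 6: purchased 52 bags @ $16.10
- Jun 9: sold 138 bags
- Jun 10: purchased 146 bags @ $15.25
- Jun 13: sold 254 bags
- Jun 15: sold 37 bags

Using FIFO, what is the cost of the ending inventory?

Jun 3, 193 sold [FIFO — oldest first]: 34 @ $16.90 + 159 @ $16.70 = $3,229.90
Jun 9, 138 sold [FIFO — oldest first]: 122 @ $16.70 + 16 @ $14.25 = $2,265.40
Jun 13, 254 sold [FIFO — oldest first]: 103 @ $14.25 + 52 @ $16.10 + 99 @ $15.25 = $3,814.70
Jun 15, 37 sold [FIFO — oldest first]: 37 @ $15.25 = $564.25
Total COGS = $3,229.90 + $2,265.40 + $3,814.70 + $564.25 = $9,874.25
Ending inventory: 10 @ $15.25 = $152.50

Ending inventory = $152.50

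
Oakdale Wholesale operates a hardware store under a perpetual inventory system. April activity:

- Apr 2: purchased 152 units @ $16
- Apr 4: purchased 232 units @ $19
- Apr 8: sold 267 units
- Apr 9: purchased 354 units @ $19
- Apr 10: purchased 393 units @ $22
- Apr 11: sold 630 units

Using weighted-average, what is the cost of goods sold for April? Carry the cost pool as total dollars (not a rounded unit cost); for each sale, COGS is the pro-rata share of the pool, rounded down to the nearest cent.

COGS = $17,484.31

After Apr 2: 152 on hand, pool $2,432.00 (≈ $16.0000 each)
After Apr 4: 384 on hand, pool $6,840.00 (≈ $17.8125 each)
Apr 8, sell 267: 267/384 × $6,840.00 → $4,755.93
After Apr 9: 471 on hand, pool $8,810.07 (≈ $18.7050 each)
After Apr 10: 864 on hand, pool $17,456.07 (≈ $20.2038 each)
Apr 11, sell 630: 630/864 × $17,456.07 → $12,728.38
Total COGS = $4,755.93 + $12,728.38 = $17,484.31
Ending inventory (cost pool remaining) = $4,727.69
Check: goods available $22,212.00 = COGS $17,484.31 + ending $4,727.69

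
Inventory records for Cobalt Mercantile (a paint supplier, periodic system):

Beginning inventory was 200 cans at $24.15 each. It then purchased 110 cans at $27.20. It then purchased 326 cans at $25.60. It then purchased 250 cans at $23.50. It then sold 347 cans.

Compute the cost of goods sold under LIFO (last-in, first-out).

COGS = $8,358.20

Sale 1 (347) [LIFO — newest first]: 250 @ $23.50 + 97 @ $25.60 = $8,358.20
Ending inventory: 200 @ $24.15 + 110 @ $27.20 + 229 @ $25.60 = $13,684.40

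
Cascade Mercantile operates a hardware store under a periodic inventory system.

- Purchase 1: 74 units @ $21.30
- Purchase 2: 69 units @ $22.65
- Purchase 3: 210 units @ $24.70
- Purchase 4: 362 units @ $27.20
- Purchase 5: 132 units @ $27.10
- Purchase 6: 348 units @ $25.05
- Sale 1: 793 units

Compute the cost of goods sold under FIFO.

COGS = $20,286.25

Sale 1 (793) [FIFO — oldest first]: 74 @ $21.30 + 69 @ $22.65 + 210 @ $24.70 + 362 @ $27.20 + 78 @ $27.10 = $20,286.25
Ending inventory: 54 @ $27.10 + 348 @ $25.05 = $10,180.80
Check: goods available $30,467.05 = COGS $20,286.25 + ending $10,180.80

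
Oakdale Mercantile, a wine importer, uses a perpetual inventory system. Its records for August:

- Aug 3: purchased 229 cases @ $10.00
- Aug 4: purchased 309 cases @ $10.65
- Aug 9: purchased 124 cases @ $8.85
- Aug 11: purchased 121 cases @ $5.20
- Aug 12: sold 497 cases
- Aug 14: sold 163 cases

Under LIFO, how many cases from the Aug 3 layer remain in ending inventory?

123

Aug 12, 497 sold [LIFO — newest first]: 121 @ $5.20 + 124 @ $8.85 + 252 @ $10.65 = $4,410.40
Aug 14, 163 sold [LIFO — newest first]: 57 @ $10.65 + 106 @ $10.00 = $1,667.05
Total COGS = $4,410.40 + $1,667.05 = $6,077.45
Ending inventory: 123 @ $10.00 = $1,230.00
Check: goods available $7,307.45 = COGS $6,077.45 + ending $1,230.00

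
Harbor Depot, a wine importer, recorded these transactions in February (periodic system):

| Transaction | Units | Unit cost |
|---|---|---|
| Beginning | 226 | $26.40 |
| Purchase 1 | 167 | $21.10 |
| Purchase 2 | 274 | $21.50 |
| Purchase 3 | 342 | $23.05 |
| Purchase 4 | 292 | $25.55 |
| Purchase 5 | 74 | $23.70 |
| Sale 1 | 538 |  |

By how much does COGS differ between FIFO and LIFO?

$571.40

FIFO COGS: 226 @ $26.40 + 167 @ $21.10 + 145 @ $21.50 = $12,607.60
LIFO COGS: 74 @ $23.70 + 292 @ $25.55 + 172 @ $23.05 = $13,179.00
Difference = |$12,607.60 − $13,179.00| = $571.40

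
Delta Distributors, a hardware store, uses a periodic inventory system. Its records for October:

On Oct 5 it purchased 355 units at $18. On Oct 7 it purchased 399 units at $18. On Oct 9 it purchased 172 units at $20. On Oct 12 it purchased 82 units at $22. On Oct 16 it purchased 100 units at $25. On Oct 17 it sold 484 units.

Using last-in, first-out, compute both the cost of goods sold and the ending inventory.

COGS = $10,084; ending inventory = $11,232

Oct 17, 484 sold [LIFO — newest first]: 100 @ $25 + 82 @ $22 + 172 @ $20 + 130 @ $18 = $10,084
Ending inventory: 355 @ $18 + 269 @ $18 = $11,232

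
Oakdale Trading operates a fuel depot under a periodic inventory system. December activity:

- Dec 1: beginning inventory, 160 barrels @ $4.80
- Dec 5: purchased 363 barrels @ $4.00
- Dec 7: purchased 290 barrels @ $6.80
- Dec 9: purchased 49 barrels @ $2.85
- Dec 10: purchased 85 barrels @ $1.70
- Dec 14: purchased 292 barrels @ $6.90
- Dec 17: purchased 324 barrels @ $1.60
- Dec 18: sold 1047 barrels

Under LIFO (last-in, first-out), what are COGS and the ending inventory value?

Dec 18, 1047 sold [LIFO — newest first]: 324 @ $1.60 + 292 @ $6.90 + 85 @ $1.70 + 49 @ $2.85 + 290 @ $6.80 + 7 @ $4.00 = $4,817.35
Ending inventory: 160 @ $4.80 + 356 @ $4.00 = $2,192.00
Check: goods available $7,009.35 = COGS $4,817.35 + ending $2,192.00

COGS = $4,817.35; ending inventory = $2,192.00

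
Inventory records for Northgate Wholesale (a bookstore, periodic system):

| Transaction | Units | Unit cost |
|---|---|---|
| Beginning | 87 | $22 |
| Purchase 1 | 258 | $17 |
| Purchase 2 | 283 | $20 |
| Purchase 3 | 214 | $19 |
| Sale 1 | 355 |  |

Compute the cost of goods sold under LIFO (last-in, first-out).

Sale 1 (355) [LIFO — newest first]: 214 @ $19 + 141 @ $20 = $6,886
Ending inventory: 87 @ $22 + 258 @ $17 + 142 @ $20 = $9,140

COGS = $6,886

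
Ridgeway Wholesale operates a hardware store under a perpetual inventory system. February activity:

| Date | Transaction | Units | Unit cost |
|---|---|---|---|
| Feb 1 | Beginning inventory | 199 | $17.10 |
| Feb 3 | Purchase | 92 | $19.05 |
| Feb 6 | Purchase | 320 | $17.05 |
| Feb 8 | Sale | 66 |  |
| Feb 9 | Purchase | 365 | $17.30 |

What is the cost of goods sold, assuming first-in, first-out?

COGS = $1,128.60

Feb 8, 66 sold [FIFO — oldest first]: 66 @ $17.10 = $1,128.60
Ending inventory: 133 @ $17.10 + 92 @ $19.05 + 320 @ $17.05 + 365 @ $17.30 = $15,797.40
Check: goods available $16,926.00 = COGS $1,128.60 + ending $15,797.40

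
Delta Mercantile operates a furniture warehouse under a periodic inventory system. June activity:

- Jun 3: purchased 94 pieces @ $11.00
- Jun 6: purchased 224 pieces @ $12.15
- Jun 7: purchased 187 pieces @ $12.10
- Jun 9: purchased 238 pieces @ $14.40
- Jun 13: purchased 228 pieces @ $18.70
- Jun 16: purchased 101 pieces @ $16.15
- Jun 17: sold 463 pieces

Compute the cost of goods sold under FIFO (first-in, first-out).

COGS = $5,510.10

Jun 17, 463 sold [FIFO — oldest first]: 94 @ $11.00 + 224 @ $12.15 + 145 @ $12.10 = $5,510.10
Ending inventory: 42 @ $12.10 + 238 @ $14.40 + 228 @ $18.70 + 101 @ $16.15 = $9,830.15
Check: goods available $15,340.25 = COGS $5,510.10 + ending $9,830.15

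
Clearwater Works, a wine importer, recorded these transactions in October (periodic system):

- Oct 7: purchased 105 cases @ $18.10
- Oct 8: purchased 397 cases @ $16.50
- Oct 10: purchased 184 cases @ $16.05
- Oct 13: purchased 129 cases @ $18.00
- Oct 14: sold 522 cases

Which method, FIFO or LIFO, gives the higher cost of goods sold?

FIFO COGS: 105 @ $18.10 + 397 @ $16.50 + 20 @ $16.05 = $8,772.00
LIFO COGS: 129 @ $18.00 + 184 @ $16.05 + 209 @ $16.50 = $8,723.70

FIFO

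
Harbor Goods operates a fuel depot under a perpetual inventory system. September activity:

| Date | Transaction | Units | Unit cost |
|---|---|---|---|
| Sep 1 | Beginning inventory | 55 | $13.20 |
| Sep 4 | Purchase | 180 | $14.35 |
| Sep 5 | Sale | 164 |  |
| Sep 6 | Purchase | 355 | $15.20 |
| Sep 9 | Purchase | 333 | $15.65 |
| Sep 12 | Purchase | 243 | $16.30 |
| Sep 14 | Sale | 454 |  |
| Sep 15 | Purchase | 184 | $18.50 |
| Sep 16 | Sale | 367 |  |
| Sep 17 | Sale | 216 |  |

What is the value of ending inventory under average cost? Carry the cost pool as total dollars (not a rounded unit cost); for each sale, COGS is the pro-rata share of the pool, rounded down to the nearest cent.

After Sep 1: 55 on hand, pool $726.00 (≈ $13.2000 each)
After Sep 4: 235 on hand, pool $3,309.00 (≈ $14.0809 each)
Sep 5, sell 164: 164/235 × $3,309.00 → $2,309.25
After Sep 6: 426 on hand, pool $6,395.75 (≈ $15.0135 each)
After Sep 9: 759 on hand, pool $11,607.20 (≈ $15.2928 each)
After Sep 12: 1002 on hand, pool $15,568.10 (≈ $15.5370 each)
Sep 14, sell 454: 454/1002 × $15,568.10 → $7,053.80
After Sep 15: 732 on hand, pool $11,918.30 (≈ $16.2818 each)
Sep 16, sell 367: 367/732 × $11,918.30 → $5,975.43
Sep 17, sell 216: 216/365 × $5,942.87 → $3,516.87
Total COGS = $2,309.25 + $7,053.80 + $5,975.43 + $3,516.87 = $18,855.35
Ending inventory (cost pool remaining) = $2,426.00

Ending inventory = $2,426.00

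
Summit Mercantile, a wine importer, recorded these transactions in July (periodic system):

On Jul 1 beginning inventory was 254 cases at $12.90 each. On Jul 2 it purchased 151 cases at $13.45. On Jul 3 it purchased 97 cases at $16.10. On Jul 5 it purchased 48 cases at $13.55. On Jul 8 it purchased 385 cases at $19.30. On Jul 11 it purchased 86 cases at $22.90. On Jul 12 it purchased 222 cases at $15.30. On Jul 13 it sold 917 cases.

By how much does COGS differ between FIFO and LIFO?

$1,468.40

FIFO COGS: 254 @ $12.90 + 151 @ $13.45 + 97 @ $16.10 + 48 @ $13.55 + 367 @ $19.30 = $14,602.75
LIFO COGS: 222 @ $15.30 + 86 @ $22.90 + 385 @ $19.30 + 48 @ $13.55 + 97 @ $16.10 + 79 @ $13.45 = $16,071.15
Difference = |$14,602.75 − $16,071.15| = $1,468.40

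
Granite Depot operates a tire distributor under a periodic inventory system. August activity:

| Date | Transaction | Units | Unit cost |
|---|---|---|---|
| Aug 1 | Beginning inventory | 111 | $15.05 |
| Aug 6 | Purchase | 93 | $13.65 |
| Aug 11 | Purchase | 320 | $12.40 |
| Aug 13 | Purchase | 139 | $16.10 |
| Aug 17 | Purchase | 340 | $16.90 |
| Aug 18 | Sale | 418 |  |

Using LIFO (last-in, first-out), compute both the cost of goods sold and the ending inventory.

Aug 18, 418 sold [LIFO — newest first]: 340 @ $16.90 + 78 @ $16.10 = $7,001.80
Ending inventory: 111 @ $15.05 + 93 @ $13.65 + 320 @ $12.40 + 61 @ $16.10 = $7,890.10

COGS = $7,001.80; ending inventory = $7,890.10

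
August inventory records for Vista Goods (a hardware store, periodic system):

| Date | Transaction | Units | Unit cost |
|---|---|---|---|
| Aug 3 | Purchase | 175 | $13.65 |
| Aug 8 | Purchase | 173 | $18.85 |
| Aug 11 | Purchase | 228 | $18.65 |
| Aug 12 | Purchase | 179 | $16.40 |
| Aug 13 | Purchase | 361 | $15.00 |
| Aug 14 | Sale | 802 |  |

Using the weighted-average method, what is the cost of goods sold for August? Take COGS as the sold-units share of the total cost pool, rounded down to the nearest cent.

Aug 14, sell 802: 802/1116 × $18,252.60 → $13,117.01
Ending inventory (cost pool remaining) = $5,135.59

COGS = $13,117.01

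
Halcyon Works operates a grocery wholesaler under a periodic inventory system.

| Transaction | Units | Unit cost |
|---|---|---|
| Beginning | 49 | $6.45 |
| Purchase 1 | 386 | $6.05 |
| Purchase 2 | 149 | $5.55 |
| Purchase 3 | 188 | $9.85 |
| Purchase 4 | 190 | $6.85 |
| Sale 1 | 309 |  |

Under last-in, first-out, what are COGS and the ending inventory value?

COGS = $2,473.65; ending inventory = $4,157.95

Sale 1 (309) [LIFO — newest first]: 190 @ $6.85 + 119 @ $9.85 = $2,473.65
Ending inventory: 49 @ $6.45 + 386 @ $6.05 + 149 @ $5.55 + 69 @ $9.85 = $4,157.95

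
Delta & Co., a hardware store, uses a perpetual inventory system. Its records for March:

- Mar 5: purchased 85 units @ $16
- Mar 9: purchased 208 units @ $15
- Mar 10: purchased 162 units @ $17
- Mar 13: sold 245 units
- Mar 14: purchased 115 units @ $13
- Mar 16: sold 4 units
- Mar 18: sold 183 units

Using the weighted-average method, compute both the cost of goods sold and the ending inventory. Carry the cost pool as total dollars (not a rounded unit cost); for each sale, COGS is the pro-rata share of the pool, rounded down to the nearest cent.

After Mar 5: 85 on hand, pool $1,360.00 (≈ $16.0000 each)
After Mar 9: 293 on hand, pool $4,480.00 (≈ $15.2901 each)
After Mar 10: 455 on hand, pool $7,234.00 (≈ $15.8989 each)
Mar 13, sell 245: 245/455 × $7,234.00 → $3,895.23
After Mar 14: 325 on hand, pool $4,833.77 (≈ $14.8731 each)
Mar 16, sell 4: 4/325 × $4,833.77 → $59.49
Mar 18, sell 183: 183/321 × $4,774.28 → $2,721.78
Total COGS = $3,895.23 + $59.49 + $2,721.78 = $6,676.50
Ending inventory (cost pool remaining) = $2,052.50

COGS = $6,676.50; ending inventory = $2,052.50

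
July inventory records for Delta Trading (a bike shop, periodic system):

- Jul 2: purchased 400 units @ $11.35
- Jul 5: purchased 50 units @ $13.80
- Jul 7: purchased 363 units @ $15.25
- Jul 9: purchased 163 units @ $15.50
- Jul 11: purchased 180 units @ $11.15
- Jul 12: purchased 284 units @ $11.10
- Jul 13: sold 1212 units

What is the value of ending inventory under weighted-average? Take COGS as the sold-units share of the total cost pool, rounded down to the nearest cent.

Ending inventory = $2,921.52

Jul 13, sell 1212: 1212/1440 × $18,451.65 → $15,530.13
Ending inventory (cost pool remaining) = $2,921.52
Check: goods available $18,451.65 = COGS $15,530.13 + ending $2,921.52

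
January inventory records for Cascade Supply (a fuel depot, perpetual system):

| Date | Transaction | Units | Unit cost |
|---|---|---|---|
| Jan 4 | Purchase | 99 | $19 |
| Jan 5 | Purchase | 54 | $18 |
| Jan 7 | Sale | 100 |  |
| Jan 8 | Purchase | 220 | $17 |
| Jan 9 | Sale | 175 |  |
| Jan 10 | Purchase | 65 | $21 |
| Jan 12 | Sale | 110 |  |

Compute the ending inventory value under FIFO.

Jan 7, 100 sold [FIFO — oldest first]: 99 @ $19 + 1 @ $18 = $1,899
Jan 9, 175 sold [FIFO — oldest first]: 53 @ $18 + 122 @ $17 = $3,028
Jan 12, 110 sold [FIFO — oldest first]: 98 @ $17 + 12 @ $21 = $1,918
Total COGS = $1,899 + $3,028 + $1,918 = $6,845
Ending inventory: 53 @ $21 = $1,113
Check: goods available $7,958 = COGS $6,845 + ending $1,113

Ending inventory = $1,113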